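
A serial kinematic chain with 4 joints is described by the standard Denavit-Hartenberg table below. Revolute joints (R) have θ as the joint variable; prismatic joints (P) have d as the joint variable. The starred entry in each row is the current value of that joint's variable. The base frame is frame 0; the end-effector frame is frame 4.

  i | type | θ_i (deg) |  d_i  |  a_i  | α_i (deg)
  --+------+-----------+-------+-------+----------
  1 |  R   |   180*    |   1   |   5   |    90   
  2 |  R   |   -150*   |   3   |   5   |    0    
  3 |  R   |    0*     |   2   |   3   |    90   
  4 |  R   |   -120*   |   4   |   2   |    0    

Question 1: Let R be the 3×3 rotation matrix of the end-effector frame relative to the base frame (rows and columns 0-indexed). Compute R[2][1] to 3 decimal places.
-0.433

End-effector y-axis (col 1 of R) = (0.7500,-0.5000,-0.4330)
R[2][1] = -0.4330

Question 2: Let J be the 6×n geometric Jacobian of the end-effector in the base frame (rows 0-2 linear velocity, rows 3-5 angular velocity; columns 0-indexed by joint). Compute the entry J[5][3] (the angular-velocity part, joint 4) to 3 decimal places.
axis z_3 = (0.5000,-0.0000,0.8660); lever o_n−o_3 = (1.1340,-1.7321,3.9641)
cross product → J_v[:, 3] = (1.5000,-1.0000,-0.8660)
J_ω[:, 3] = z_3
entry J[5][3] = 0.8660

0.866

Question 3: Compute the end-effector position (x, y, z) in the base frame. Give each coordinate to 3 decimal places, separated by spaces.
after link 1: o_1 = (-5.0000, 0.0000, 1.0000)
after link 2: o_2 = (-0.6699, 3.0000, -1.5000)
after link 3: o_3 = (1.9282, 5.0000, -3.0000)
after link 4: o_4 = (3.0622, 3.2679, 0.9641)

3.062 3.268 0.964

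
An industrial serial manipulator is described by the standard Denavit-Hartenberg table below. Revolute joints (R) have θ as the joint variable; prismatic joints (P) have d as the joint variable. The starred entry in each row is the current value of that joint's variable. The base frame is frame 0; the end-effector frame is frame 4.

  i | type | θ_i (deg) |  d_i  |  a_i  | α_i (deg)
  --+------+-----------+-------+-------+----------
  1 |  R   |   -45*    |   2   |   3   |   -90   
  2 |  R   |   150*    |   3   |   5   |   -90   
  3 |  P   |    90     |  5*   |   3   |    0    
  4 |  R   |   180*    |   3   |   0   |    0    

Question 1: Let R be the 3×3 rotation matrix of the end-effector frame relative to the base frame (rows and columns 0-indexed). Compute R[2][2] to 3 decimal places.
0.866

End-effector z-axis (col 2 of R) = (-0.3536,0.3536,0.8660)
R[2][2] = 0.8660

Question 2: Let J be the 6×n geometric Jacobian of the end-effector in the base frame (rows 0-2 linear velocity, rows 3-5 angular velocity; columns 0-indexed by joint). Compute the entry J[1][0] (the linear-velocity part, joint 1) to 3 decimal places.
axis z_0 = ẑ; lever o_n−o_0 = (-3.7690,3.7690,6.4282)
cross product → J_v[:, 0] = (-3.7690,-3.7690,0.0000)
J_ω[:, 0] = z_0
entry J[1][0] = -3.7690

-3.769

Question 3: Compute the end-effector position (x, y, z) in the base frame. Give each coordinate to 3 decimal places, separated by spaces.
-3.769 3.769 6.428

after link 1: o_1 = (2.1213, -2.1213, 2.0000)
after link 2: o_2 = (1.1808, 3.0619, -0.5000)
after link 3: o_3 = (-2.7083, 2.7083, 3.8301)
after link 4: o_4 = (-3.7690, 3.7690, 6.4282)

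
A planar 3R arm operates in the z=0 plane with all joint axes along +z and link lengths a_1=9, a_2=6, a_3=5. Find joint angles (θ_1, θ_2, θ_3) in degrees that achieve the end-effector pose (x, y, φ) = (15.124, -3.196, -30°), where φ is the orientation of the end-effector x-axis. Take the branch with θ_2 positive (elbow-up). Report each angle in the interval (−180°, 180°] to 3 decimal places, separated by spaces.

wrist centre = target − a_3·(cos φ, sin φ) = (10.7939, -0.6960)
cos θ_2 = (116.9921−9²−6²)/(2·9·6) = -0.0001; θ_2 = 90.0042° (elbow-up)
β = atan2(-0.6960,10.7939) = -3.6894°; ψ = atan2(6.0000,8.9996) = 33.6914°
θ_1 = β − ψ = -37.3807°
θ_3 = φ − θ_1 − θ_2 = -82.6234° (wrapped to (-180°,180°])

-37.381 90.004 -82.623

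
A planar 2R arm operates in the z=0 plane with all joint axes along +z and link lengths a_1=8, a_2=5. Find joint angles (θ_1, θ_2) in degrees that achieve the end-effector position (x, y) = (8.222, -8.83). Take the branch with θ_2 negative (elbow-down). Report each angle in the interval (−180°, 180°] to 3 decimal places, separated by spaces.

-30.003 -44.998

cos θ_2 = (145.5702−8²−5²)/(2·8·5) = 0.7071; θ_2 = -44.9983° (elbow-down)
β = atan2(-8.8300,8.2220) = -47.0421°; ψ = atan2(-3.5354,11.5356) = -17.0392°
θ_1 = β − ψ = -30.0028°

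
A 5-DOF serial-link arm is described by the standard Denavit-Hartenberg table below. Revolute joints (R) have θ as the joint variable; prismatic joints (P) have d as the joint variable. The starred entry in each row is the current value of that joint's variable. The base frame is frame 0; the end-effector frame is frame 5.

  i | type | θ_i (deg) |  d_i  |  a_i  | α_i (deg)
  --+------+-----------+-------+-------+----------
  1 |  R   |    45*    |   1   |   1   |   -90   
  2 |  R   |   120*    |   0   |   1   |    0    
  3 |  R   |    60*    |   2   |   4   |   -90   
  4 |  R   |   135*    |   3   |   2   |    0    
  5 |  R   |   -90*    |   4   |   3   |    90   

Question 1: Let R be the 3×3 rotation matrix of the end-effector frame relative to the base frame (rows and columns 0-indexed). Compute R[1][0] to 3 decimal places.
End-effector x-axis (col 0 of R) = (-0.0000,-1.0000,-0.0000)
R[1][0] = -1.0000

-1.000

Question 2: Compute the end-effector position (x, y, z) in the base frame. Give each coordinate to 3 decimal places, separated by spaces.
after link 1: o_1 = (0.7071, 0.7071, 1.0000)
after link 2: o_2 = (0.3536, 0.3536, 0.1340)
after link 3: o_3 = (-3.8891, -1.0607, 0.1340)
after link 4: o_4 = (-1.8891, -1.0607, 3.1340)
after link 5: o_5 = (-1.8891, -4.0607, 7.1340)

-1.889 -4.061 7.134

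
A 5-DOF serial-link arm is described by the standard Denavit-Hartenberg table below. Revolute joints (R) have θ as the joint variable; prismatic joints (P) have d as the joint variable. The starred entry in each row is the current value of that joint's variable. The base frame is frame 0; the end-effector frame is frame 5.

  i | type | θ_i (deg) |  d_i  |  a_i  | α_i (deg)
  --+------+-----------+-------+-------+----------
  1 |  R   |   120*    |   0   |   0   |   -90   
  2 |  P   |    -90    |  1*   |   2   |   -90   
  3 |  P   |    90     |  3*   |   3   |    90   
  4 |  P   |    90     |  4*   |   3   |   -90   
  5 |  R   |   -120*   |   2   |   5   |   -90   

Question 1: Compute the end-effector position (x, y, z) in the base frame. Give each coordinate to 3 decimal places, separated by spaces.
after link 1: o_1 = (0.0000, 0.0000, 0.0000)
after link 2: o_2 = (-0.8660, -0.5000, 2.0000)
after link 3: o_3 = (0.2321, 3.5981, 2.0000)
after link 4: o_4 = (-1.2679, 6.1962, 6.0000)
after link 5: o_5 = (-1.7500, 3.0311, 10.3301)

-1.750 3.031 10.330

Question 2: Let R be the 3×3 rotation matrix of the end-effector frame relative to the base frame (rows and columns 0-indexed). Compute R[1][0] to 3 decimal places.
End-effector x-axis (col 0 of R) = (0.2500,-0.4330,0.8660)
R[1][0] = -0.4330

-0.433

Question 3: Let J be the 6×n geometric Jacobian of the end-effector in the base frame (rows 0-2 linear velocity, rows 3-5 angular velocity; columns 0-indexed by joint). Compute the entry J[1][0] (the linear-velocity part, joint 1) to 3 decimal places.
axis z_0 = ẑ; lever o_n−o_0 = (-1.7500,3.0311,10.3301)
cross product → J_v[:, 0] = (-3.0311,-1.7500,0.0000)
J_ω[:, 0] = z_0
entry J[1][0] = -1.7500

-1.750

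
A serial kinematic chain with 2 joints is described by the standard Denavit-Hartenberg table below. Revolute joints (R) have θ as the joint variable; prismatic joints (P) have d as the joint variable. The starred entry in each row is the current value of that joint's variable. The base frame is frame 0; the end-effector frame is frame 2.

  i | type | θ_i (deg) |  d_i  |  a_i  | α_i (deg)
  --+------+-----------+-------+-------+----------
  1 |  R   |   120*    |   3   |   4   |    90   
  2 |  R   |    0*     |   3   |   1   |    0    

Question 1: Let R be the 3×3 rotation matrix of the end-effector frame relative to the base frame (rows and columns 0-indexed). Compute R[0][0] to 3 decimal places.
End-effector x-axis (col 0 of R) = (-0.5000,0.8660,0.0000)
R[0][0] = -0.5000

-0.500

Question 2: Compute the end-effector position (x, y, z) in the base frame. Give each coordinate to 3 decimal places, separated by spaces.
after link 1: o_1 = (-2.0000, 3.4641, 3.0000)
after link 2: o_2 = (0.0981, 5.8301, 3.0000)

0.098 5.830 3.000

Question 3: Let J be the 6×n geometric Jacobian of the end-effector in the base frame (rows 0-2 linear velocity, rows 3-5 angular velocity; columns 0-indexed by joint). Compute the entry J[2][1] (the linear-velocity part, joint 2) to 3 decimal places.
axis z_1 = (0.8660,0.5000,0.0000); lever o_n−o_1 = (2.0981,2.3660,0.0000)
cross product → J_v[:, 1] = (-0.0000,0.0000,1.0000)
J_ω[:, 1] = z_1
entry J[2][1] = 1.0000

1.000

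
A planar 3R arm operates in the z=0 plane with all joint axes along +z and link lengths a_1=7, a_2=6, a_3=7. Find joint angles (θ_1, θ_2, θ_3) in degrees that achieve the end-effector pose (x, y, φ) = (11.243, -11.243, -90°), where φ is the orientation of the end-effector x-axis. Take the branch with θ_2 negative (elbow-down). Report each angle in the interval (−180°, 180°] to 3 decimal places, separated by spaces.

-0.006 -44.989 -45.005

wrist centre = target − a_3·(cos φ, sin φ) = (11.2430, -4.2430)
cos θ_2 = (144.4081−7²−6²)/(2·7·6) = 0.7072; θ_2 = -44.9893° (elbow-down)
β = atan2(-4.2430,11.2430) = -20.6760°; ψ = atan2(-4.2418,11.2434) = -20.6701°
θ_1 = β − ψ = -0.0059°
θ_3 = φ − θ_1 − θ_2 = -45.0049° (wrapped to (-180°,180°])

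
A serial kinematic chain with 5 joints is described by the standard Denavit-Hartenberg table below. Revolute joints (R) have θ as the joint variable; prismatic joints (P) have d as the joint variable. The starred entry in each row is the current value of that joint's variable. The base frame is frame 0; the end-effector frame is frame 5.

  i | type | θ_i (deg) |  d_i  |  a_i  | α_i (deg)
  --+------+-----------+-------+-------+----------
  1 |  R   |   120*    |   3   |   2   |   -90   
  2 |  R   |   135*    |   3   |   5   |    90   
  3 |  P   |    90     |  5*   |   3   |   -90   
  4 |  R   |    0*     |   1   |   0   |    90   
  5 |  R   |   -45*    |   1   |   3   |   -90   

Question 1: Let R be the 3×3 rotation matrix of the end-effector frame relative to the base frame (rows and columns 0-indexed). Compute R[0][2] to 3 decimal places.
-0.862

End-effector z-axis (col 2 of R) = (-0.8624,0.0795,0.5000)
R[0][2] = -0.8624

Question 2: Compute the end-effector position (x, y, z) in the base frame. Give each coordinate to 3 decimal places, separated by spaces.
-7.990 -2.403 -5.571

after link 1: o_1 = (-1.0000, 1.7321, 3.0000)
after link 2: o_2 = (-1.8303, -2.8298, -0.5355)
after link 3: o_3 = (-6.1962, -1.2679, -4.0711)
after link 4: o_4 = (-6.5497, -0.6556, -3.3640)
after link 5: o_5 = (-7.9904, -2.4029, -5.5711)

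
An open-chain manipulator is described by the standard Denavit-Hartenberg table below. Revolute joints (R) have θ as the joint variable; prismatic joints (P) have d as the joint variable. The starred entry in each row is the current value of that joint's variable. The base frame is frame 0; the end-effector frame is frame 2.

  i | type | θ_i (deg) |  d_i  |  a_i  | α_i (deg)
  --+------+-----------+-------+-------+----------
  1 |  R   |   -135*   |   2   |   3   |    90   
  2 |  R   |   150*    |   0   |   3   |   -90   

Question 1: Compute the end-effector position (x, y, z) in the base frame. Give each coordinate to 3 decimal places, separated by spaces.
-0.284 -0.284 3.500

after link 1: o_1 = (-2.1213, -2.1213, 2.0000)
after link 2: o_2 = (-0.2842, -0.2842, 3.5000)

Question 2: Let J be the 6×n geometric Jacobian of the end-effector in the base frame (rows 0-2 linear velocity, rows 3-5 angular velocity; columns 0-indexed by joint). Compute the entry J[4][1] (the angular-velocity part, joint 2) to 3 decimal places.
0.707

axis z_1 = (-0.7071,0.7071,0.0000); lever o_n−o_1 = (1.8371,1.8371,1.5000)
cross product → J_v[:, 1] = (1.0607,1.0607,-2.5981)
J_ω[:, 1] = z_1
entry J[4][1] = 0.7071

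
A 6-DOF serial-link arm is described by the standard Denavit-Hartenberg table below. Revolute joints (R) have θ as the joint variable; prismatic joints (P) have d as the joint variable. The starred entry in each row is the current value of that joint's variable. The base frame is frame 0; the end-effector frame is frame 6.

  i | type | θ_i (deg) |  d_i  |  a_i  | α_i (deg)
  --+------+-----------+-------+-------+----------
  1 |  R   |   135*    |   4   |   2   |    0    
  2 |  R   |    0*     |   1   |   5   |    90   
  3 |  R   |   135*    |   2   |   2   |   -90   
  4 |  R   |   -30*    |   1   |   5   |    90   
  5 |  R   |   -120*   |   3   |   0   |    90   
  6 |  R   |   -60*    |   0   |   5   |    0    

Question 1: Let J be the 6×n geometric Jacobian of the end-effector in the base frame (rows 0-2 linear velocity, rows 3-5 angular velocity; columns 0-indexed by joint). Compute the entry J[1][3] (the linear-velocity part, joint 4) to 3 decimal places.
axis z_3 = (0.5000,-0.5000,-0.7071); lever o_n−o_3 = (1.8851,-0.8625,3.5905)
cross product → J_v[:, 3] = (-2.4051,-3.1282,0.5113)
J_ω[:, 3] = z_3
entry J[1][3] = -3.1282

-3.128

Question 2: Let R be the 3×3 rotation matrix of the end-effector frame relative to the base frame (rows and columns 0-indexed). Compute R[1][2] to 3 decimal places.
-0.181

End-effector z-axis (col 2 of R) = (-0.4312,-0.1812,-0.8839)
R[1][2] = -0.1812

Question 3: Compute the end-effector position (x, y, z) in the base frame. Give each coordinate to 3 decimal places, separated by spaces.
after link 1: o_1 = (-1.4142, 1.4142, 4.0000)
after link 2: o_2 = (-4.9497, 4.9497, 5.0000)
after link 3: o_3 = (-2.5355, 5.3640, 6.4142)
after link 4: o_4 = (1.8973, 4.4667, 8.7690)
after link 5: o_5 = (2.9844, 7.0538, 7.7083)
after link 6: o_6 = (-0.6504, 4.5015, 10.0047)

-0.650 4.501 10.005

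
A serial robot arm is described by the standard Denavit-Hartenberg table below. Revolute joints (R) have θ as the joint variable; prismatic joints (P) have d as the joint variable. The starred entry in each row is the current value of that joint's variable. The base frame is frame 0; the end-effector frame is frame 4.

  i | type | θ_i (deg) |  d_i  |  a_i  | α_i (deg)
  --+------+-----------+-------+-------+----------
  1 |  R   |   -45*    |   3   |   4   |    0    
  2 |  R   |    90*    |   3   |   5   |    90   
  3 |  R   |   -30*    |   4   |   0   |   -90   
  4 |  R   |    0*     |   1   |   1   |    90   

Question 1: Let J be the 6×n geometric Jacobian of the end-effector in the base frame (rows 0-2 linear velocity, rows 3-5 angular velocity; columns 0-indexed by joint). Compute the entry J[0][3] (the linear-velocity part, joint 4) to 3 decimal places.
-0.707

axis z_3 = (0.3536,0.3536,0.8660); lever o_n−o_3 = (0.9659,0.9659,0.3660)
cross product → J_v[:, 3] = (-0.7071,0.7071,0.0000)
J_ω[:, 3] = z_3
entry J[0][3] = -0.7071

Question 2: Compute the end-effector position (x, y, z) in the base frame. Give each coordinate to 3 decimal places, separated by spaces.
after link 1: o_1 = (2.8284, -2.8284, 3.0000)
after link 2: o_2 = (6.3640, 0.7071, 6.0000)
after link 3: o_3 = (9.1924, -2.1213, 6.0000)
after link 4: o_4 = (10.1583, -1.1554, 6.3660)

10.158 -1.155 6.366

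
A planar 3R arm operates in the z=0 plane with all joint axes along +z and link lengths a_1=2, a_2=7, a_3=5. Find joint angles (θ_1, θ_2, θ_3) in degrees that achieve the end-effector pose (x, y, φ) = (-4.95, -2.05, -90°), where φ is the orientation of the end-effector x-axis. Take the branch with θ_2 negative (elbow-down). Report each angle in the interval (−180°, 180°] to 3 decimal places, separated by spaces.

wrist centre = target − a_3·(cos φ, sin φ) = (-4.9500, 2.9500)
cos θ_2 = (33.2050−2²−7²)/(2·2·7) = -0.7070; θ_2 = -134.9885° (elbow-down)
β = atan2(2.9500,-4.9500) = 149.2068°; ψ = atan2(-4.9507,-2.9488) = -120.7788°
θ_1 = β − ψ = 269.9855°
θ_3 = φ − θ_1 − θ_2 = 135.0029° (wrapped to (-180°,180°])

-90.014 -134.988 135.003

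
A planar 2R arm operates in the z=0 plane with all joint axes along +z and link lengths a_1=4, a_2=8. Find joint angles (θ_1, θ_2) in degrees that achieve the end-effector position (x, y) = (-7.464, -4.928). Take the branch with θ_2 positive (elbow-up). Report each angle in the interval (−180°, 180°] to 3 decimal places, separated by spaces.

149.997 90.003

cos θ_2 = (79.9965−4²−8²)/(2·4·8) = -0.0001; θ_2 = 90.0032° (elbow-up)
β = atan2(-4.9280,-7.4640) = -146.5658°; ψ = atan2(8.0000,3.9996) = 63.4375°
θ_1 = β − ψ = -210.0032°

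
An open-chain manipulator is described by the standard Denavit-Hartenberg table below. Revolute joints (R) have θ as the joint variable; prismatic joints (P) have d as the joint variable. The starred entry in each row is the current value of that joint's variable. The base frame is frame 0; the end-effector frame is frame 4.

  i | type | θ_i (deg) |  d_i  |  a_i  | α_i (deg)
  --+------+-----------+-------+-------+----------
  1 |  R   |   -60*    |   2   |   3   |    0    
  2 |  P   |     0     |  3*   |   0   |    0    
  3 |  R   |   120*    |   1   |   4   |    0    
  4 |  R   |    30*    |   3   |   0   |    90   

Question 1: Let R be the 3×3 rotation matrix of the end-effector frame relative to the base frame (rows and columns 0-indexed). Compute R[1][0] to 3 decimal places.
1.000

End-effector x-axis (col 0 of R) = (0.0000,1.0000,0.0000)
R[1][0] = 1.0000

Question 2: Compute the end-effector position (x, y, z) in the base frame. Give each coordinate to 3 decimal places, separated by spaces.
3.500 0.866 9.000

after link 1: o_1 = (1.5000, -2.5981, 2.0000)
after link 2: o_2 = (1.5000, -2.5981, 5.0000)
after link 3: o_3 = (3.5000, 0.8660, 6.0000)
after link 4: o_4 = (3.5000, 0.8660, 9.0000)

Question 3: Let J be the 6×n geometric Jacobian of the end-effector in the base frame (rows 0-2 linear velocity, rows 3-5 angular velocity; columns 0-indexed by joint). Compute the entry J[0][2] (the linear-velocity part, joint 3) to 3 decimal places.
axis z_2 = (0.0000,0.0000,1.0000); lever o_n−o_2 = (2.0000,3.4641,4.0000)
cross product → J_v[:, 2] = (-3.4641,2.0000,0.0000)
J_ω[:, 2] = z_2
entry J[0][2] = -3.4641

-3.464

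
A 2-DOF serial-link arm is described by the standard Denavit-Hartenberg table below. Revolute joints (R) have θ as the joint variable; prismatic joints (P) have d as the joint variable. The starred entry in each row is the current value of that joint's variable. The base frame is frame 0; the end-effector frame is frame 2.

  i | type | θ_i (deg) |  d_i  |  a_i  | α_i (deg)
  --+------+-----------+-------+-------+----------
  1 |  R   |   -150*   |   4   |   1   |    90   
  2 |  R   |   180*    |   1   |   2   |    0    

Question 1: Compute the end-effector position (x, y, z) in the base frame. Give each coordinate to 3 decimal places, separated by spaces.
0.366 1.366 4.000

after link 1: o_1 = (-0.8660, -0.5000, 4.0000)
after link 2: o_2 = (0.3660, 1.3660, 4.0000)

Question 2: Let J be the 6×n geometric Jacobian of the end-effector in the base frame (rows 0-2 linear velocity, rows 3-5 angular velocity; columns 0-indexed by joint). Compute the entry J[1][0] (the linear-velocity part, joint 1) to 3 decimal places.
axis z_0 = ẑ; lever o_n−o_0 = (0.3660,1.3660,4.0000)
cross product → J_v[:, 0] = (-1.3660,0.3660,0.0000)
J_ω[:, 0] = z_0
entry J[1][0] = 0.3660

0.366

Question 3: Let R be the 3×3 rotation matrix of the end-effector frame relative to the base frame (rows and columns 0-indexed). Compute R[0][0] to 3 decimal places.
0.866

End-effector x-axis (col 0 of R) = (0.8660,0.5000,0.0000)
R[0][0] = 0.8660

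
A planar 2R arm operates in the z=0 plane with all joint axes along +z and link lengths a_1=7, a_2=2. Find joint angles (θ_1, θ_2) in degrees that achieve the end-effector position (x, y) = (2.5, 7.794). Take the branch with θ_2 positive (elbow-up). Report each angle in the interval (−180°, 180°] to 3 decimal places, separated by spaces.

59.998 60.008

cos θ_2 = (66.9964−7²−2²)/(2·7·2) = 0.4999; θ_2 = 60.0084° (elbow-up)
β = atan2(7.7940,2.5000) = 72.2159°; ψ = atan2(1.7322,7.9997) = 12.2177°
θ_1 = β − ψ = 59.9981°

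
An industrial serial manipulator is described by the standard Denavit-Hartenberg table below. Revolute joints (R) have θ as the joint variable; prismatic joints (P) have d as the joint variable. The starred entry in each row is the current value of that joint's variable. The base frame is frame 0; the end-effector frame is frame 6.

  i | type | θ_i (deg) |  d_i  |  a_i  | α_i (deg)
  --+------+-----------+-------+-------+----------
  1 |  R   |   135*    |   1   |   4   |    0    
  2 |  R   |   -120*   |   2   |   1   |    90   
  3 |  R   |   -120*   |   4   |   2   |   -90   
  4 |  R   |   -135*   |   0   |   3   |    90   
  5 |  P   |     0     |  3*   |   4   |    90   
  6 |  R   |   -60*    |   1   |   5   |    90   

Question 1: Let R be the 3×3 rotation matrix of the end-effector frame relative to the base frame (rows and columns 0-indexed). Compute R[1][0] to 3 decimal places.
-0.967

End-effector x-axis (col 0 of R) = (0.1250,-0.9665,-0.2241)
R[1][0] = -0.9665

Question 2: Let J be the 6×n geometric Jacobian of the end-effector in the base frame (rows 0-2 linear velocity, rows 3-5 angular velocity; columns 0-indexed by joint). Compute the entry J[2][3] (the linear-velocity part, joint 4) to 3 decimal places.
axis z_3 = (0.8365,0.2241,-0.5000); lever o_n−o_3 = (3.9356,-6.8737,5.5030)
cross product → J_v[:, 3] = (-2.2034,-6.5712,-6.6321)
J_ω[:, 3] = z_3
entry J[2][3] = -6.6321

-6.632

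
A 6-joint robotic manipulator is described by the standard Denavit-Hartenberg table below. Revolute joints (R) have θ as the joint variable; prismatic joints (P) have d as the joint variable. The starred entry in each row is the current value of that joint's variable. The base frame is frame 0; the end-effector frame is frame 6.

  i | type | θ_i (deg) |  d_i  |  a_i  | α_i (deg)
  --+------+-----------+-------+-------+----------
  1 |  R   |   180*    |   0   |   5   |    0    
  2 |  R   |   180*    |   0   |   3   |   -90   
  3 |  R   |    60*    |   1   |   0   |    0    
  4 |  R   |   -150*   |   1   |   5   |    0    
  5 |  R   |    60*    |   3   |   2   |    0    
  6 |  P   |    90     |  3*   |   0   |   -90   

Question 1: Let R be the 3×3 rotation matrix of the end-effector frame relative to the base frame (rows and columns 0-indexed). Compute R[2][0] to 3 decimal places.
End-effector x-axis (col 0 of R) = (0.5000,-0.0000,-0.8660)
R[2][0] = -0.8660

-0.866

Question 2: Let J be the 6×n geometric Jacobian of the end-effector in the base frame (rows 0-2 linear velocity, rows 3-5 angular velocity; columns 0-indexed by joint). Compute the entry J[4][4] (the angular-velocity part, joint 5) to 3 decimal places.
1.000

axis z_4 = (0.0000,1.0000,0.0000); lever o_n−o_4 = (1.7321,6.0000,1.0000)
cross product → J_v[:, 4] = (1.0000,-0.0000,-1.7321)
J_ω[:, 4] = z_4
entry J[4][4] = 1.0000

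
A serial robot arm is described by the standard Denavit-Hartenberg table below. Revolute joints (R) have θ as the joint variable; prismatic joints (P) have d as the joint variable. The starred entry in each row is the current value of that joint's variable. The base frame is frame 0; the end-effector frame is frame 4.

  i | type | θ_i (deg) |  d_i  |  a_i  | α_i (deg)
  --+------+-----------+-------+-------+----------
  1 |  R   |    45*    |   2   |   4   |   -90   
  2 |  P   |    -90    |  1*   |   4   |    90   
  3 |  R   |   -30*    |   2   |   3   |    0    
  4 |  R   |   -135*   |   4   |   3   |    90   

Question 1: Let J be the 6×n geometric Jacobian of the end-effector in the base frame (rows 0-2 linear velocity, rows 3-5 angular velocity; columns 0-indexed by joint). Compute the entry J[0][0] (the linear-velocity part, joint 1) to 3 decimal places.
2.317

axis z_0 = ẑ; lever o_n−o_0 = (-0.5116,-2.3168,5.7003)
cross product → J_v[:, 0] = (2.3168,-0.5116,0.0000)
J_ω[:, 0] = z_0
entry J[0][0] = 2.3168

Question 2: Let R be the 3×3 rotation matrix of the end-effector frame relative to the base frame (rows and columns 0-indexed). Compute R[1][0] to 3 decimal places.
-0.183

End-effector x-axis (col 0 of R) = (0.1830,-0.1830,-0.9659)
R[1][0] = -0.1830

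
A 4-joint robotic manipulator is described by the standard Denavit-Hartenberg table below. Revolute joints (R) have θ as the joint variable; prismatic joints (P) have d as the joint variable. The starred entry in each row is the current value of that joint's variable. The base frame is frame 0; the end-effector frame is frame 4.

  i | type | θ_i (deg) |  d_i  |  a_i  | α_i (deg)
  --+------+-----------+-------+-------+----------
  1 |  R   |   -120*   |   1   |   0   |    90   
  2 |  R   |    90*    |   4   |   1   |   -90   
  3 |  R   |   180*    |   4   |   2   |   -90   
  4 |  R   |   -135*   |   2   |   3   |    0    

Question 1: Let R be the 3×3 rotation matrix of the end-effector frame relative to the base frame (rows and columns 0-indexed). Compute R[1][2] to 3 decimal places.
End-effector z-axis (col 2 of R) = (-0.8660,0.5000,-0.0000)
R[1][2] = 0.5000

0.500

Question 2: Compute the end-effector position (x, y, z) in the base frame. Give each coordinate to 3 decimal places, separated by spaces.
-2.135 8.301 2.121

after link 1: o_1 = (0.0000, 0.0000, 1.0000)
after link 2: o_2 = (-3.4641, 2.0000, 2.0000)
after link 3: o_3 = (-1.4641, 5.4641, 0.0000)
after link 4: o_4 = (-2.1355, 8.3012, 2.1213)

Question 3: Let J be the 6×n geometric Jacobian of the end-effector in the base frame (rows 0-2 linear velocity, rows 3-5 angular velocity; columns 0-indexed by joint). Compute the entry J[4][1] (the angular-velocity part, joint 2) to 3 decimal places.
0.500

axis z_1 = (-0.8660,0.5000,0.0000); lever o_n−o_1 = (-2.1355,8.3012,1.1213)
cross product → J_v[:, 1] = (0.5607,0.9711,-6.1213)
J_ω[:, 1] = z_1
entry J[4][1] = 0.5000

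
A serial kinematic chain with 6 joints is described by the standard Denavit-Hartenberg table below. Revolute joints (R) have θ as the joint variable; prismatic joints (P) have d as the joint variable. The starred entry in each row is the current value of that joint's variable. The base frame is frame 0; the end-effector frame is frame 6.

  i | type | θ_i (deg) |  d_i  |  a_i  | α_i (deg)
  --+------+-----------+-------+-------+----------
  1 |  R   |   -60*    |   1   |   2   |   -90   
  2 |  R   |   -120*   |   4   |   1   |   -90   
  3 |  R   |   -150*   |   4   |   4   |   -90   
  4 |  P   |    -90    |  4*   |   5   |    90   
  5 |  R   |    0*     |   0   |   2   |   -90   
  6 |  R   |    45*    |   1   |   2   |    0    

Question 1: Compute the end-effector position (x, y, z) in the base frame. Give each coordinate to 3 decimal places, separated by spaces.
after link 1: o_1 = (1.0000, -1.7321, 1.0000)
after link 2: o_2 = (4.2141, 0.7010, 1.8660)
after link 3: o_3 = (8.5442, -2.7990, 0.8660)
after link 4: o_4 = (13.2093, -3.9510, 5.0981)
after link 5: o_5 = (14.0753, -5.4510, 6.0981)
after link 6: o_6 = (16.2312, -6.0389, 6.1775)

16.231 -6.039 6.178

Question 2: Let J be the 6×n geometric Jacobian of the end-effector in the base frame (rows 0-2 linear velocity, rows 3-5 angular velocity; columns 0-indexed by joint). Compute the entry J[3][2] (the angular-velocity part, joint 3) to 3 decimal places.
0.433

axis z_2 = (0.4330,-0.7500,0.5000); lever o_n−o_2 = (12.0171,-6.7398,4.3115)
cross product → J_v[:, 2] = (0.1363,4.1416,6.0944)
J_ω[:, 2] = z_2
entry J[3][2] = 0.4330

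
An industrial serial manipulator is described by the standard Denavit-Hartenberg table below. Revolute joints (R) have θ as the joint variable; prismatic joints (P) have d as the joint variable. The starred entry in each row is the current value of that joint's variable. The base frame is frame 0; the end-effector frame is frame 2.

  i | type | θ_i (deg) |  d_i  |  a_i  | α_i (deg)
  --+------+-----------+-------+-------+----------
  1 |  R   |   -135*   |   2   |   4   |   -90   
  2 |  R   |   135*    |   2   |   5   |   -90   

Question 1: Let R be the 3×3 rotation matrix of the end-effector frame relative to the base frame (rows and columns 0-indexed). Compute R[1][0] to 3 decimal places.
0.500

End-effector x-axis (col 0 of R) = (0.5000,0.5000,-0.7071)
R[1][0] = 0.5000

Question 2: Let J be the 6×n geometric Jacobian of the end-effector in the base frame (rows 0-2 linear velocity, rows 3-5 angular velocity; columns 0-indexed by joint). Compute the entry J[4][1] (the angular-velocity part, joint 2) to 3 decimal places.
axis z_1 = (0.7071,-0.7071,0.0000); lever o_n−o_1 = (3.9142,1.0858,-3.5355)
cross product → J_v[:, 1] = (2.5000,2.5000,3.5355)
J_ω[:, 1] = z_1
entry J[4][1] = -0.7071

-0.707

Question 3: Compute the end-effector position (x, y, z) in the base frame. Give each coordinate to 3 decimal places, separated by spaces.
1.086 -1.743 -1.536

after link 1: o_1 = (-2.8284, -2.8284, 2.0000)
after link 2: o_2 = (1.0858, -1.7426, -1.5355)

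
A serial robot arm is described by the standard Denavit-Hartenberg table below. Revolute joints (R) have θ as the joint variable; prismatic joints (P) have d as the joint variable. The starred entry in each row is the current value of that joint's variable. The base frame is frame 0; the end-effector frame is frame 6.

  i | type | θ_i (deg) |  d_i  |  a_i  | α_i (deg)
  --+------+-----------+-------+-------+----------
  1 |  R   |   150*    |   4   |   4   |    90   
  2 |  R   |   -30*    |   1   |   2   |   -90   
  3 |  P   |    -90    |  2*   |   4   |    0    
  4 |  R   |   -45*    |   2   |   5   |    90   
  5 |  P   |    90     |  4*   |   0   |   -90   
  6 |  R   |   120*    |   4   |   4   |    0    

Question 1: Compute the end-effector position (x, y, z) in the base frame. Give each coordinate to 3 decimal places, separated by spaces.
-2.352 7.510 5.275

after link 1: o_1 = (-3.4641, 2.0000, 4.0000)
after link 2: o_2 = (-4.4641, 3.7321, 3.0000)
after link 3: o_3 = (-3.3301, 7.6962, 4.7321)
after link 4: o_4 = (0.2233, 9.7271, 8.2319)
after link 5: o_5 = (0.9304, 6.0528, 9.6461)
after link 6: o_6 = (-2.3515, 7.5101, 5.2751)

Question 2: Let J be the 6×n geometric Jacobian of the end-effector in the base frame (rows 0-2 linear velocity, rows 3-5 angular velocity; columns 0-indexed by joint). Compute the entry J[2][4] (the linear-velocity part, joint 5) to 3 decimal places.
prismatic axis z_4 = (0.1768,-0.9186,0.3536)
J_v[:, 4] = z_4; J_ω[:, 4] = (0,0,0)
entry J[2][4] = 0.3536

0.354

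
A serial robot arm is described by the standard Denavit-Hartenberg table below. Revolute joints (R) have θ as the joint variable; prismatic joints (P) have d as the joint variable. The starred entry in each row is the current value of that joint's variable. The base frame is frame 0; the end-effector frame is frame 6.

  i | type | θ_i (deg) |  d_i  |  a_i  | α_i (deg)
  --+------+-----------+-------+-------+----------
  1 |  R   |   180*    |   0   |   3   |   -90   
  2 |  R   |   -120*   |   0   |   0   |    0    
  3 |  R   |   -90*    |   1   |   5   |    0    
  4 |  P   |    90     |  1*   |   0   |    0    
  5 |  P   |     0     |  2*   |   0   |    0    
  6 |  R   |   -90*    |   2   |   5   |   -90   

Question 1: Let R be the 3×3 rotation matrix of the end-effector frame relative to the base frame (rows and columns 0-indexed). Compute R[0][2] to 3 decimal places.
End-effector z-axis (col 2 of R) = (0.5000,-0.0000,0.8660)
R[0][2] = 0.5000

0.500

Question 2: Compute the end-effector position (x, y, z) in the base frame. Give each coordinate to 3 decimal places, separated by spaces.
after link 1: o_1 = (-3.0000, 0.0000, 0.0000)
after link 2: o_2 = (-3.0000, 0.0000, 0.0000)
after link 3: o_3 = (1.3301, -1.0000, -2.5000)
after link 4: o_4 = (1.3301, -2.0000, -2.5000)
after link 5: o_5 = (1.3301, -4.0000, -2.5000)
after link 6: o_6 = (5.6603, -6.0000, -5.0000)

5.660 -6.000 -5.000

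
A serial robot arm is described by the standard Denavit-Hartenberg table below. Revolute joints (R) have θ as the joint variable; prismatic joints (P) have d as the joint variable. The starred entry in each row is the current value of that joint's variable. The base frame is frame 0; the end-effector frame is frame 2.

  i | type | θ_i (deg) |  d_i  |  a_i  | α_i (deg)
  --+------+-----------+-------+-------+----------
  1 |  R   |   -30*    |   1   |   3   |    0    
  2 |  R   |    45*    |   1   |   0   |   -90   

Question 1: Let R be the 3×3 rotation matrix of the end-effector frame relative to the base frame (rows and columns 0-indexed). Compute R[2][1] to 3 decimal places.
End-effector y-axis (col 1 of R) = (-0.0000,0.0000,-1.0000)
R[2][1] = -1.0000

-1.000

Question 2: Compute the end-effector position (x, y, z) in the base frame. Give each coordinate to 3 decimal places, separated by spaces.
after link 1: o_1 = (2.5981, -1.5000, 1.0000)
after link 2: o_2 = (2.5981, -1.5000, 2.0000)

2.598 -1.500 2.000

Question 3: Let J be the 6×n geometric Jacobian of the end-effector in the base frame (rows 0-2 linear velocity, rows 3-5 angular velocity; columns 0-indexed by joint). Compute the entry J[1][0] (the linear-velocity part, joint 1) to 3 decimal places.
axis z_0 = ẑ; lever o_n−o_0 = (2.5981,-1.5000,2.0000)
cross product → J_v[:, 0] = (1.5000,2.5981,-0.0000)
J_ω[:, 0] = z_0
entry J[1][0] = 2.5981

2.598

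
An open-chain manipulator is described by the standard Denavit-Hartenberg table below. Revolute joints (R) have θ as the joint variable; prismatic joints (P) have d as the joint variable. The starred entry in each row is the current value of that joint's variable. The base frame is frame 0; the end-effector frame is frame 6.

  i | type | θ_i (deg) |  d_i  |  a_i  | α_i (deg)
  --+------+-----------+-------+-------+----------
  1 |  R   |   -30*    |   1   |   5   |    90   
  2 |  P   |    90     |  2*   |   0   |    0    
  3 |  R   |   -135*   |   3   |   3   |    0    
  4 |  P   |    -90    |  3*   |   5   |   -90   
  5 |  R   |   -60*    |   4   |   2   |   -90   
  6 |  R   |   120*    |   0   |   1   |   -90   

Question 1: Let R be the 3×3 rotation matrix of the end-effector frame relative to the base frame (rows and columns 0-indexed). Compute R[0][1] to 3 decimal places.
0.280

End-effector y-axis (col 1 of R) = (0.2803,-0.7392,0.6124)
R[0][1] = 0.2803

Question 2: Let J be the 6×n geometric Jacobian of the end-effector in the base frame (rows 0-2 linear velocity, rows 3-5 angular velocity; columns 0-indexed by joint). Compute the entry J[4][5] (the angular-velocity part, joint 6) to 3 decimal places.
0.739

axis z_5 = (-0.2803,0.7392,-0.6124); lever o_n−o_5 = (-0.1607,0.5928,0.7891)
cross product → J_v[:, 5] = (0.9464,0.3196,-0.0474)
J_ω[:, 5] = z_5
entry J[4][5] = 0.7392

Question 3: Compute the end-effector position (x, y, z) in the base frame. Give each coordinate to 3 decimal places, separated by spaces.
-0.084 -10.689 -7.403

after link 1: o_1 = (4.3301, -2.5000, 1.0000)
after link 2: o_2 = (3.3301, -4.2321, 1.0000)
after link 3: o_3 = (3.6672, -7.8908, -1.1213)
after link 4: o_4 = (-0.8946, -8.7211, -4.6569)
after link 5: o_5 = (0.0765, -11.2818, -8.1924)
after link 6: o_6 = (-0.0843, -10.6890, -7.4032)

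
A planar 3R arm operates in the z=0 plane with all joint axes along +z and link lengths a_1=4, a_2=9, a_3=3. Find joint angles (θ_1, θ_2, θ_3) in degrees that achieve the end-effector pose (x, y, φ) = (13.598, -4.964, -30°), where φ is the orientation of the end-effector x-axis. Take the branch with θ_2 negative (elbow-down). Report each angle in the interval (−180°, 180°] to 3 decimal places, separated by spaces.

wrist centre = target − a_3·(cos φ, sin φ) = (10.9999, -3.4640)
cos θ_2 = (132.9976−4²−9²)/(2·4·9) = 0.5000; θ_2 = -60.0022° (elbow-down)
β = atan2(-3.4640,10.9999) = -17.4798°; ψ = atan2(-7.7944,8.4997) = -42.5215°
θ_1 = β − ψ = 25.0417°
θ_3 = φ − θ_1 − θ_2 = 4.9605° (wrapped to (-180°,180°])

25.042 -60.002 4.961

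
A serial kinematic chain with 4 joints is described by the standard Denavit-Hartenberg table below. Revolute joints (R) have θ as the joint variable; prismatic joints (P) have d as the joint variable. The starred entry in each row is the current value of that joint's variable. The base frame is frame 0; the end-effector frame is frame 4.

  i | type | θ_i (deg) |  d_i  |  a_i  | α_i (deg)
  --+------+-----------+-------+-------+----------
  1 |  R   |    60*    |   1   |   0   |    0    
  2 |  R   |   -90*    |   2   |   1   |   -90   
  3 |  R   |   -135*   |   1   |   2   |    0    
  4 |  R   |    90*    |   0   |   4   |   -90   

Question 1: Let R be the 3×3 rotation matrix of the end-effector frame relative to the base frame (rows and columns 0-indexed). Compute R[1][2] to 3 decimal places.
-0.354

End-effector z-axis (col 2 of R) = (0.6124,-0.3536,-0.7071)
R[1][2] = -0.3536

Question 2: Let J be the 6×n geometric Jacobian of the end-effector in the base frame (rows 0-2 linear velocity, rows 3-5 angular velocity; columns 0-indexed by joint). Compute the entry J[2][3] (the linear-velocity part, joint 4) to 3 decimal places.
-2.828

axis z_3 = (0.5000,0.8660,0.0000); lever o_n−o_3 = (2.4495,-1.4142,2.8284)
cross product → J_v[:, 3] = (2.4495,-1.4142,-2.8284)
J_ω[:, 3] = z_3
entry J[2][3] = -2.8284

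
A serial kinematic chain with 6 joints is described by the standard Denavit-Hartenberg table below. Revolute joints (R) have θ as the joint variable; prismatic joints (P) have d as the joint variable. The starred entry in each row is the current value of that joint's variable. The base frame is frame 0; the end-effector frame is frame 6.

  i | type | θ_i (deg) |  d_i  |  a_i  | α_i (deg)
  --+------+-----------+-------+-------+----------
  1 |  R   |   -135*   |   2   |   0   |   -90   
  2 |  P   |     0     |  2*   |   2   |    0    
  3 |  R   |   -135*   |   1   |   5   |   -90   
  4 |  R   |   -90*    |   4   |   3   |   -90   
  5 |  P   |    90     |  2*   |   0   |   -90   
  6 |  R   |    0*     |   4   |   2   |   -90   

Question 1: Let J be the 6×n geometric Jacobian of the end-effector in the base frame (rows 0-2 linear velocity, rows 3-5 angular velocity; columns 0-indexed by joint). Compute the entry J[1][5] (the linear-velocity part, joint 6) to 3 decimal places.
-1.000

axis z_5 = (-0.7071,0.7071,-0.0000); lever o_n−o_5 = (-1.8284,3.8284,-1.4142)
cross product → J_v[:, 5] = (-1.0000,-1.0000,-1.4142)
J_ω[:, 5] = z_5
entry J[1][5] = -1.0000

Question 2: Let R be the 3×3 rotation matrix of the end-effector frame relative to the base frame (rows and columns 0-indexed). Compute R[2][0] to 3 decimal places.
-0.707

End-effector x-axis (col 0 of R) = (0.5000,0.5000,-0.7071)
R[2][0] = -0.7071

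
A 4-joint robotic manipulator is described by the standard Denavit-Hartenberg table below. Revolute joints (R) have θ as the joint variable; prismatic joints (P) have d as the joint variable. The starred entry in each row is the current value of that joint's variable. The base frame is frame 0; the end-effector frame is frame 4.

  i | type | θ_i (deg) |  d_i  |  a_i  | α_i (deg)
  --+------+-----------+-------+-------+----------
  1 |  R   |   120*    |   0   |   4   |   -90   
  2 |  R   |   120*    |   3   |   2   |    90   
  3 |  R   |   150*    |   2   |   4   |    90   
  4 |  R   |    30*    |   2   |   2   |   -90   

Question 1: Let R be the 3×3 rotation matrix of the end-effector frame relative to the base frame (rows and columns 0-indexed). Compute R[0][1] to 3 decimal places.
End-effector y-axis (col 1 of R) = (0.6250,0.6495,0.4330)
R[0][1] = 0.6250

0.625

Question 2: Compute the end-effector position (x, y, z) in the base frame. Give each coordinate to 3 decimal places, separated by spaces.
after link 1: o_1 = (-2.0000, 3.4641, 0.0000)
after link 2: o_2 = (-4.0981, 1.0981, -1.7321)
after link 3: o_3 = (-7.5622, 3.0981, 0.2679)
after link 4: o_4 = (-10.3702, 2.7655, 0.2010)

-10.370 2.766 0.201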